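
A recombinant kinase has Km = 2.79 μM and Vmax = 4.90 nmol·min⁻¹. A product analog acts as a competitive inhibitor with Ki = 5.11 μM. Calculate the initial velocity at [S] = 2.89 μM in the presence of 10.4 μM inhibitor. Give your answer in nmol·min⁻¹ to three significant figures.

1.25 nmol·min⁻¹

With α = 1 + [I]/Ki = 1 + 10.4/5.11 = 3.035, the competitive rate law is v = Vmax[S] / (αKm + [S]).
v = 4.90×2.89 / (3.035×2.79 + 2.89) = 14.16/11.36 = 1.25 nmol·min⁻¹.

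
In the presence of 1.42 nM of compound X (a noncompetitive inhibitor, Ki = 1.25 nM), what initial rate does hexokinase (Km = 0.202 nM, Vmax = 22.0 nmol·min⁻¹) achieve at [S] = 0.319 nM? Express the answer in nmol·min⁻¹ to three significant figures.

α = 1 + [I]/Ki = 1 + 1.42/1.25 = 2.136.
For a noncompetitive inhibitor, Vmax is reduced to Vmax/α while Km is unchanged: Km,app = 0.202 nM, Vmax,app = 10.3 nmol·min⁻¹.
v = Vmax,app·[S]/(Km,app + [S]) = 10.3 × 0.319/(0.202 + 0.319) = 6.31 nmol·min⁻¹.

6.31 nmol·min⁻¹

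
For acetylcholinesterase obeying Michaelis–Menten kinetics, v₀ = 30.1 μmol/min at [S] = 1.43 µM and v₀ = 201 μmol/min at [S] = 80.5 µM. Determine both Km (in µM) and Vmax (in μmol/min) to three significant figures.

Km = 9.21 µM; Vmax = 224 μmol/min

In reciprocal form, 1/v = (Km/Vmax)·(1/[S]) + 1/Vmax. The two points give (1/[S], 1/v) = (0.6993, 0.03322) and (0.01242, 0.004975).
Slope = (0.03322 − 0.004975)/(0.6993 − 0.01242) = 0.04112; intercept = 0.03322 − 0.04112×0.6993 = 0.004464.
Vmax = 1/intercept = 224 μmol/min; Km = slope × Vmax = 0.04112 × 224 = 9.21 µM.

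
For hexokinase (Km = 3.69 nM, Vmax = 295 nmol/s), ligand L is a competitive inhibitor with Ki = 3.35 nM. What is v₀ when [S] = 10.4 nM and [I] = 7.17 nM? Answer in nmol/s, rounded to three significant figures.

140 nmol/s

α = 1 + [I]/Ki = 1 + 7.17/3.35 = 3.140.
For a competitive inhibitor, Vmax is unchanged and the apparent Km becomes α·Km: Km,app = 11.6 nM, Vmax,app = 295 nmol/s.
v = Vmax,app·[S]/(Km,app + [S]) = 295 × 10.4/(11.6 + 10.4) = 140 nmol/s.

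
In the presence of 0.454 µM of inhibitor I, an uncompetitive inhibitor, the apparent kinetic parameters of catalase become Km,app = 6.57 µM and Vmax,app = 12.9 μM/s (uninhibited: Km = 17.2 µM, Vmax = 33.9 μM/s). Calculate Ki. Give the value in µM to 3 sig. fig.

Uncompetitive: Vmax,app = Vmax/α (and Km,app = Km/α) with α = 1 + [I]/Ki.
α = Vmax/Vmax,app = 33.9/12.9 = 2.628.
Ki = [I]/(α − 1) = 0.454/1.628 = 0.279 µM.

0.279 µM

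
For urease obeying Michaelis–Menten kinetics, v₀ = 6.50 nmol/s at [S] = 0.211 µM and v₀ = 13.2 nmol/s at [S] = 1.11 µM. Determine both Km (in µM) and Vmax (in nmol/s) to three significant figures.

From v = Vmax[S]/(Km+[S]), each point gives Vmax = v(Km+[S])/[S].
Equating: 6.50(Km+0.211)/0.211 = 13.2(Km+1.11)/1.11.
30.81·Km + 6.50 = 11.89·Km + 13.2, so (30.81 − 11.89)·Km = 13.2 − 6.50.
Km = 6.700/18.91 = 0.354 µM; then Vmax = 6.50(0.354+0.211)/0.211 = 17.4 nmol/s.

Km = 0.354 µM; Vmax = 17.4 nmol/s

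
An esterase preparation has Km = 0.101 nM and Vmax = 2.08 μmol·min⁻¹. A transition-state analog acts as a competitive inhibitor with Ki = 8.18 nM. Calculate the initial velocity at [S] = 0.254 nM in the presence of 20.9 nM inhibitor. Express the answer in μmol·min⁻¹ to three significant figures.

With α = 1 + [I]/Ki = 1 + 20.9/8.18 = 3.555, the competitive rate law is v = Vmax[S] / (αKm + [S]).
v = 2.08×0.254 / (3.555×0.101 + 0.254) = 0.5283/0.6131 = 0.862 μmol·min⁻¹.

0.862 μmol·min⁻¹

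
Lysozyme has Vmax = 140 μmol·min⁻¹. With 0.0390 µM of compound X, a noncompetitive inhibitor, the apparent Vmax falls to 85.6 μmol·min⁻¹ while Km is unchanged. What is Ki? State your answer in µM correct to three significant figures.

0.0614 µM

Noncompetitive: Vmax,app = Vmax/α with α = 1 + [I]/Ki.
α = Vmax/Vmax,app = 140/85.6 = 1.636.
Ki = [I]/(α − 1) = 0.0390/0.6355 = 0.0614 µM.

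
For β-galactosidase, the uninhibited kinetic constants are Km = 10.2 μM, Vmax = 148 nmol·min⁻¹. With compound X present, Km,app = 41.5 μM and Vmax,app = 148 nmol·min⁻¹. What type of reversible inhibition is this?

competitive

Km increases (10.2 → 41.5 μM) while Vmax is unchanged — the hallmark of competitive inhibition.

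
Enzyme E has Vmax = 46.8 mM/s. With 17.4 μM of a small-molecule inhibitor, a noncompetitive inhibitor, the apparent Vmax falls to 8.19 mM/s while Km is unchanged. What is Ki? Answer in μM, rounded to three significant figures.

Noncompetitive: Vmax,app = Vmax/α with α = 1 + [I]/Ki.
α = Vmax/Vmax,app = 46.8/8.19 = 5.714.
Ki = [I]/(α − 1) = 17.4/4.714 = 3.69 μM.

3.69 μM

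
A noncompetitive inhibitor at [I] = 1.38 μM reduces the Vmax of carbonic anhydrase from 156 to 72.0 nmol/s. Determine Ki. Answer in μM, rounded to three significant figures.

Noncompetitive: Vmax,app = Vmax/α with α = 1 + [I]/Ki.
α = Vmax/Vmax,app = 156/72.0 = 2.167.
Ki = [I]/(α − 1) = 1.38/1.167 = 1.18 μM.

1.18 μM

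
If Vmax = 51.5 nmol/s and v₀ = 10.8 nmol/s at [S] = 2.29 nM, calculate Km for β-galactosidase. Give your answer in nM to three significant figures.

From v = Vmax[S]/(Km+[S]), Km = [S](Vmax − v)/v.
Km = 2.29 × (51.5 − 10.8) / 10.8 = 93.20/10.8 = 8.63 nM.

8.63 nM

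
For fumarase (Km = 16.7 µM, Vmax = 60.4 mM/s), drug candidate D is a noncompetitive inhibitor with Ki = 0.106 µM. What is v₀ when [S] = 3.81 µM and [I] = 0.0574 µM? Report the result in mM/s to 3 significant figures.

7.28 mM/s

With α = 1 + [I]/Ki = 1 + 0.0574/0.106 = 1.542, the noncompetitive rate law is v = (Vmax/α)·[S] / (Km + [S]).
v = (60.4/1.542)×3.81 / (16.7 + 3.81) = 149.3/20.51 = 7.28 mM/s.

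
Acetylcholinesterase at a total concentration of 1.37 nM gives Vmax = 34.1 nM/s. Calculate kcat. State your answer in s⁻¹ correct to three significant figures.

kcat = Vmax/[E]total = 34.1 nM/s / 1.37 nM = 24.9 s⁻¹.

24.9 s⁻¹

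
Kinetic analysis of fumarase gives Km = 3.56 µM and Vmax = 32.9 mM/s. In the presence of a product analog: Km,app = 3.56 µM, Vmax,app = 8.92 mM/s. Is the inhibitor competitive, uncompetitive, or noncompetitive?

noncompetitive

Vmax decreases (32.9 → 8.92 mM/s) while Km is unchanged — pure noncompetitive inhibition.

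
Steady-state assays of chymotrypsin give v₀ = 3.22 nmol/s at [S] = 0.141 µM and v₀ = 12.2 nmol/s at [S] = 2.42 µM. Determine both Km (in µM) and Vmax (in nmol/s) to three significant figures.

From v = Vmax[S]/(Km+[S]), each point gives Vmax = v(Km+[S])/[S].
Equating: 3.22(Km+0.141)/0.141 = 12.2(Km+2.42)/2.42.
22.84·Km + 3.22 = 5.041·Km + 12.2, so (22.84 − 5.041)·Km = 12.2 − 3.22.
Km = 8.980/17.80 = 0.505 µM; then Vmax = 3.22(0.505+0.141)/0.141 = 14.7 nmol/s.

Km = 0.505 µM; Vmax = 14.7 nmol/s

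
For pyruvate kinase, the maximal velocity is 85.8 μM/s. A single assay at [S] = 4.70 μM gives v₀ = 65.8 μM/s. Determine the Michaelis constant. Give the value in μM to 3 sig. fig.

1.43 μM

From v = Vmax[S]/(Km+[S]), Km = [S](Vmax − v)/v.
Km = 4.70 × (85.8 − 65.8) / 65.8 = 94.00/65.8 = 1.43 μM.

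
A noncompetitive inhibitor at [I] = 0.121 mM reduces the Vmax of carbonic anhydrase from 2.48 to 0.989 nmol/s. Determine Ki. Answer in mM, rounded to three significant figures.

0.0803 mM

Noncompetitive: Vmax,app = Vmax/α with α = 1 + [I]/Ki.
α = Vmax/Vmax,app = 2.48/0.989 = 2.508.
Ki = [I]/(α − 1) = 0.121/1.508 = 0.0803 mM.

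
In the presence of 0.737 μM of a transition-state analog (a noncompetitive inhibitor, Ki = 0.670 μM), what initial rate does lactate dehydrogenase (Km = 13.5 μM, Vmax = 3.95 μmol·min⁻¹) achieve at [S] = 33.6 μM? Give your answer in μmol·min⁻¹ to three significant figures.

With α = 1 + [I]/Ki = 1 + 0.737/0.670 = 2.100, the noncompetitive rate law is v = (Vmax/α)·[S] / (Km + [S]).
v = (3.95/2.100)×33.6 / (13.5 + 33.6) = 63.20/47.10 = 1.34 μmol·min⁻¹.

1.34 μmol·min⁻¹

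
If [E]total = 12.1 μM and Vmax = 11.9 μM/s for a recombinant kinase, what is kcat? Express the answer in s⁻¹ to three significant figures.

kcat = Vmax/[E]total = 11.9 μM/s / 12.1 μM = 0.983 s⁻¹.

0.983 s⁻¹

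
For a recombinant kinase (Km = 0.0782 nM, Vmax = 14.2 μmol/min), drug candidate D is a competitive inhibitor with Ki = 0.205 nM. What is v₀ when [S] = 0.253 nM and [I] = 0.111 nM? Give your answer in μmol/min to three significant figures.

α = 1 + [I]/Ki = 1 + 0.111/0.205 = 1.541.
For a competitive inhibitor, Vmax is unchanged and the apparent Km becomes α·Km: Km,app = 0.121 nM, Vmax,app = 14.2 μmol/min.
v = Vmax,app·[S]/(Km,app + [S]) = 14.2 × 0.253/(0.121 + 0.253) = 9.62 μmol/min.

9.62 μmol/min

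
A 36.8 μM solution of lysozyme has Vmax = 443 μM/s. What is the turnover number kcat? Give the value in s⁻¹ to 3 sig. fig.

12.0 s⁻¹

kcat = Vmax/[E]total = 443 μM/s / 36.8 μM = 12.0 s⁻¹.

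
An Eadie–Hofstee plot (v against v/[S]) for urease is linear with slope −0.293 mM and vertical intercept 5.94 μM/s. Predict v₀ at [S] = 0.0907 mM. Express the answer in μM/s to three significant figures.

1.40 μM/s

In the Eadie–Hofstee form v = Vmax − Km·(v/[S]), the slope is −Km and the intercept is Vmax, so Km = 0.293 mM and Vmax = 5.94 μM/s.
v = 5.94 × 0.0907/(0.293 + 0.0907) = 1.40 μM/s.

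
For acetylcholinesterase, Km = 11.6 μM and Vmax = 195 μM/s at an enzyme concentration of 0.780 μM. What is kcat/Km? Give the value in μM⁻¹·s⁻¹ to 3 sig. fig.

21.6 μM⁻¹·s⁻¹

kcat = Vmax/[E]total = 195/0.780 = 250 s⁻¹.
kcat/Km = 250/11.6 = 21.6 μM⁻¹·s⁻¹.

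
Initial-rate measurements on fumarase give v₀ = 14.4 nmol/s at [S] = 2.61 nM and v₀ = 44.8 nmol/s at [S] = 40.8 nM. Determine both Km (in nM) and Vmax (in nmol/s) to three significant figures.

From v = Vmax[S]/(Km+[S]), each point gives Vmax = v(Km+[S])/[S].
Equating: 14.4(Km+2.61)/2.61 = 44.8(Km+40.8)/40.8.
5.517·Km + 14.4 = 1.098·Km + 44.8, so (5.517 − 1.098)·Km = 44.8 − 14.4.
Km = 30.40/4.419 = 6.88 nM; then Vmax = 14.4(6.88+2.61)/2.61 = 52.4 nmol/s.

Km = 6.88 nM; Vmax = 52.4 nmol/s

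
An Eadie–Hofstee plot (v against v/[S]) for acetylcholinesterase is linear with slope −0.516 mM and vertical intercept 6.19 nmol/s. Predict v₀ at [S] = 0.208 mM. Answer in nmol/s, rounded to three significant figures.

In the Eadie–Hofstee form v = Vmax − Km·(v/[S]), the slope is −Km and the intercept is Vmax, so Km = 0.516 mM and Vmax = 6.19 nmol/s.
v = 6.19 × 0.208/(0.516 + 0.208) = 1.78 nmol/s.

1.78 nmol/s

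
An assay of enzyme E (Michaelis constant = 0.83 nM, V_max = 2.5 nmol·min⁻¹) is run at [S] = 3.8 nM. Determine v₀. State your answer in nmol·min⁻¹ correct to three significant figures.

2.05 nmol·min⁻¹

[S]/(Km+[S]) = 3.8/4.630 = 0.8207, the fractional saturation.
v = 0.8207 × Vmax = 0.8207 × 2.5 = 2.05 nmol·min⁻¹.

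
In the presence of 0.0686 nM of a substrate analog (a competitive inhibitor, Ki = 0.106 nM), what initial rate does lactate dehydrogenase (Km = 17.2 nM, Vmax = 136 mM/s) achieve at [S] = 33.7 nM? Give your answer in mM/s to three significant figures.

α = 1 + [I]/Ki = 1 + 0.0686/0.106 = 1.647.
For a competitive inhibitor, Vmax is unchanged and the apparent Km becomes α·Km: Km,app = 28.3 nM, Vmax,app = 136 mM/s.
v = Vmax,app·[S]/(Km,app + [S]) = 136 × 33.7/(28.3 + 33.7) = 73.9 mM/s.

73.9 mM/s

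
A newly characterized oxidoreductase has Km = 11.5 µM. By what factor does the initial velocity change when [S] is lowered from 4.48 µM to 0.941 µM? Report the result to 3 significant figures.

0.270

The fractional saturations are [S]/(Km+[S]) = 4.48/15.98 = 0.2804 and 0.941/12.44 = 0.07564.
v₂/v₁ is just their ratio: 0.07564/0.2804 = 0.270.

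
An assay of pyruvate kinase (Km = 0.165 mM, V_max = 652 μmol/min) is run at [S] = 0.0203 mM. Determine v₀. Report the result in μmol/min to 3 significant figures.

71.4 μmol/min

[S]/(Km+[S]) = 0.0203/0.1853 = 0.1096, the fractional saturation.
v = 0.1096 × Vmax = 0.1096 × 652 = 71.4 μmol/min.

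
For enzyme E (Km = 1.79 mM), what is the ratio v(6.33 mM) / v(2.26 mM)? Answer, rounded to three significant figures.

1.40

Since Vmax cancels, v₂/v₁ = [S]₂(Km+[S]₁) / [S]₁(Km+[S]₂).
= 6.33×(1.79+2.26) / (2.26×(1.79+6.33)) = 25.64/18.35 = 1.40.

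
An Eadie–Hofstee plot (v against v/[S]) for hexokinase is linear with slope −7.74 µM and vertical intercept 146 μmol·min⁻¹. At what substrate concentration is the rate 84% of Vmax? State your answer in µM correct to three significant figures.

40.6 µM

The Eadie–Hofstee slope gives Km = 7.74 µM (slope = −Km).
v/Vmax = [S]/(Km+[S]) = 0.84 ⇒ [S] = Km·0.84/(1−0.84) = 7.74 × 5.250 = 40.6 µM.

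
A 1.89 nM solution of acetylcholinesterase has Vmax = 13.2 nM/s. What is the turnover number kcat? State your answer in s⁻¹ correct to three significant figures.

kcat = Vmax/[E]total = 13.2 nM/s / 1.89 nM = 6.98 s⁻¹.

6.98 s⁻¹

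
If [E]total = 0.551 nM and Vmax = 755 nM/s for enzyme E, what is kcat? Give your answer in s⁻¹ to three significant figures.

1370 s⁻¹

kcat = Vmax/[E]total = 755 nM/s / 0.551 nM = 1370 s⁻¹.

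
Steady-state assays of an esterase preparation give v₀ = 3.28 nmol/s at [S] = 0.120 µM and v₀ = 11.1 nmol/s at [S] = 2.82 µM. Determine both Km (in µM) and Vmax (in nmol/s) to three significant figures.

Km = 0.334 µM; Vmax = 12.4 nmol/s

In reciprocal form, 1/v = (Km/Vmax)·(1/[S]) + 1/Vmax. The two points give (1/[S], 1/v) = (8.333, 0.3049) and (0.3546, 0.09009).
Slope = (0.3049 − 0.09009)/(8.333 − 0.3546) = 0.02692; intercept = 0.3049 − 0.02692×8.333 = 0.08054.
Vmax = 1/intercept = 12.4 nmol/s; Km = slope × Vmax = 0.02692 × 12.4 = 0.334 µM.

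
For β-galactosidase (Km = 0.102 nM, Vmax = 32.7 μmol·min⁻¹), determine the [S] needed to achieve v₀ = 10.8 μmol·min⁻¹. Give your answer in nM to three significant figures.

0.0503 nM

Rearranging v = Vmax[S]/(Km+[S]) gives [S] = Km·v/(Vmax − v).
[S] = 0.102 × 10.8 / (32.7 − 10.8) = 1.102/21.90 = 0.0503 nM.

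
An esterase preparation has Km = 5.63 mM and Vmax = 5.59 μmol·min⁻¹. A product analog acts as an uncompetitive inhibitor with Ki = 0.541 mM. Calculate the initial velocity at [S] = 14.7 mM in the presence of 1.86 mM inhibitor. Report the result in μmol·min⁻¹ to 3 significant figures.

With α = 1 + [I]/Ki = 1 + 1.86/0.541 = 4.438, the uncompetitive rate law is v = (Vmax/α)·[S] / (Km/α + [S]).
v = (5.59/4.438)×14.7 / (5.63/4.438 + 14.7) = 18.52/15.97 = 1.16 μmol·min⁻¹.

1.16 μmol·min⁻¹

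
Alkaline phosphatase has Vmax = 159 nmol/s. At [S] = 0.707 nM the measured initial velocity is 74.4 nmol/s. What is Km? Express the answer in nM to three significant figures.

v/Vmax = 74.4/159 = 0.4679 = [S]/(Km+[S]).
So Km + [S] = [S]/0.4679 = 1.511 nM, giving Km = 1.511 − 0.707 = 0.804 nM.

0.804 nM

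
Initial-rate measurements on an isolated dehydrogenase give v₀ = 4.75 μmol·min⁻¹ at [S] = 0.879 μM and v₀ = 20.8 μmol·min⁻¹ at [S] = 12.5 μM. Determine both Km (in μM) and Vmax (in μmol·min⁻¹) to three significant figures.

In reciprocal form, 1/v = (Km/Vmax)·(1/[S]) + 1/Vmax. The two points give (1/[S], 1/v) = (1.138, 0.2105) and (0.08000, 0.04808).
Slope = (0.2105 − 0.04808)/(1.138 − 0.08000) = 0.1536; intercept = 0.2105 − 0.1536×1.138 = 0.03579.
Vmax = 1/intercept = 27.9 μmol·min⁻¹; Km = slope × Vmax = 0.1536 × 27.9 = 4.29 μM.

Km = 4.29 μM; Vmax = 27.9 μmol·min⁻¹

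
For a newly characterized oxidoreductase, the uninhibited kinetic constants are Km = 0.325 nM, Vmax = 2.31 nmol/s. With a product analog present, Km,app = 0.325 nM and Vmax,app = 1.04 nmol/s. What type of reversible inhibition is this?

Vmax decreases (2.31 → 1.04 nmol/s) while Km is unchanged — pure noncompetitive inhibition.

noncompetitive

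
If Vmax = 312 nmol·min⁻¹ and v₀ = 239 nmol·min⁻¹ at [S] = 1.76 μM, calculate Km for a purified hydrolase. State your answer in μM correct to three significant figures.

v/Vmax = 239/312 = 0.7660 = [S]/(Km+[S]).
So Km + [S] = [S]/0.7660 = 2.298 μM, giving Km = 2.298 − 1.76 = 0.538 μM.

0.538 μM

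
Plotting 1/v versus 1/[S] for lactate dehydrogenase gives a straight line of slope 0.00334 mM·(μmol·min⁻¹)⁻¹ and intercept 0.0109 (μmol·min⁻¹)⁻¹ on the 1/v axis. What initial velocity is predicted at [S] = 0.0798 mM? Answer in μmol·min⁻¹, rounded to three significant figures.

The y-intercept is 1/Vmax, so Vmax = 1/0.0109 = 91.7 μmol·min⁻¹.
The slope is Km/Vmax, so Km = 0.00334 × 91.7 = 0.306 mM.
Then v = 91.7 × 0.0798/(0.306 + 0.0798) = 19.0 μmol·min⁻¹.

19.0 μmol·min⁻¹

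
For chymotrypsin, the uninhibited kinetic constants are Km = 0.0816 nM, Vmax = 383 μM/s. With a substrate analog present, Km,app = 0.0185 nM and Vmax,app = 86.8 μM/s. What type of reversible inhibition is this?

uncompetitive

Both Km and Vmax decrease by the same factor (~4.41-fold) — characteristic of uncompetitive inhibition.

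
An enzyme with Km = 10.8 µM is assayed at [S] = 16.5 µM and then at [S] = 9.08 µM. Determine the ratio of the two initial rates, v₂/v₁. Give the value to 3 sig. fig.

The fractional saturations are [S]/(Km+[S]) = 16.5/27.30 = 0.6044 and 9.08/19.88 = 0.4567.
v₂/v₁ is just their ratio: 0.4567/0.6044 = 0.756.

0.756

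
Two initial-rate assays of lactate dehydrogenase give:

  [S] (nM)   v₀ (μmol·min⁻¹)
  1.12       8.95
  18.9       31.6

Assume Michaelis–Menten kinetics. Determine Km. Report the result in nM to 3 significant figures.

From v = Vmax[S]/(Km+[S]), each point gives Vmax = v(Km+[S])/[S].
Equating: 8.95(Km+1.12)/1.12 = 31.6(Km+18.9)/18.9.
7.991·Km + 8.95 = 1.672·Km + 31.6, so (7.991 − 1.672)·Km = 31.6 − 8.95.
Km = 22.65/6.319 = 3.58 nM; then Vmax = 8.95(3.58+1.12)/1.12 = 37.6 μmol·min⁻¹.

3.58 nM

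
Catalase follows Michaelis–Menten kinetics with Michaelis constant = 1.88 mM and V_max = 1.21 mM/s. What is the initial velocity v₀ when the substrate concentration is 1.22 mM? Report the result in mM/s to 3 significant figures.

[S]/(Km+[S]) = 1.22/3.100 = 0.3935, the fractional saturation.
v = 0.3935 × Vmax = 0.3935 × 1.21 = 0.476 mM/s.

0.476 mM/s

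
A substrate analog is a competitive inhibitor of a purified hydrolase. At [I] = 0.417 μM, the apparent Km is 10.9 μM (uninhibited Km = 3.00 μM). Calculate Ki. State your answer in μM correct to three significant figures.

0.158 μM

Competitive: Km,app = α·Km with α = 1 + [I]/Ki.
α = Km,app/Km = 10.9/3.00 = 3.633.
Since α = 1 + [I]/Ki, [I]/Ki = 3.633 − 1 = 2.633 and Ki = 0.417/2.633 = 0.158 μM.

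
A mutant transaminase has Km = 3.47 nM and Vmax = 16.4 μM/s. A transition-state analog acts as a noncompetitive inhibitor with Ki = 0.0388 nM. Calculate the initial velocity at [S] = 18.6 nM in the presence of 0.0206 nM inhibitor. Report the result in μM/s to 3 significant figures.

With α = 1 + [I]/Ki = 1 + 0.0206/0.0388 = 1.531, the noncompetitive rate law is v = (Vmax/α)·[S] / (Km + [S]).
v = (16.4/1.531)×18.6 / (3.47 + 18.6) = 199.3/22.07 = 9.03 μM/s.

9.03 μM/s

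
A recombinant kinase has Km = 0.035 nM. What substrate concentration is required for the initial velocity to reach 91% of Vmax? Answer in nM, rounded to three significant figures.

v/Vmax = [S]/(Km+[S]) = 0.91, so [S] = Km·0.91/(1 − 0.91) = 0.035 × 10.11.
[S] = 0.354 nM.

0.354 nM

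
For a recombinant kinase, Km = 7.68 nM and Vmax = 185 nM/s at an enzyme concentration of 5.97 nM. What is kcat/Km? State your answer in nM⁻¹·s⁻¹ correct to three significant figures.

4.03 nM⁻¹·s⁻¹

kcat = Vmax/[E]total = 185/5.97 = 31.0 s⁻¹.
kcat/Km = 31.0/7.68 = 4.03 nM⁻¹·s⁻¹.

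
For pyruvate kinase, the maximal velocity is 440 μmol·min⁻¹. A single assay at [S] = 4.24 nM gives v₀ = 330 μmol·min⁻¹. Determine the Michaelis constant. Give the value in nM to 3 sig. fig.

v/Vmax = 330/440 = 0.7500 = [S]/(Km+[S]).
So Km + [S] = [S]/0.7500 = 5.653 nM, giving Km = 5.653 − 4.24 = 1.41 nM.

1.41 nM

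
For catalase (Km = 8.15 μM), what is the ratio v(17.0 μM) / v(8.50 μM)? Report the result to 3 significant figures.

1.32

The fractional saturations are [S]/(Km+[S]) = 8.50/16.65 = 0.5105 and 17.0/25.15 = 0.6759.
v₂/v₁ is just their ratio: 0.6759/0.5105 = 1.32.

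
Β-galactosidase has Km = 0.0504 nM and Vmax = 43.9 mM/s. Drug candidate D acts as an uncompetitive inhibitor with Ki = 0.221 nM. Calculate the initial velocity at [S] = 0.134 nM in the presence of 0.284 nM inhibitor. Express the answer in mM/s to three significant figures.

α = 1 + [I]/Ki = 1 + 0.284/0.221 = 2.285.
For an uncompetitive inhibitor, both parameters are divided by α, giving Vmax/α and Km/α: Km,app = 0.0221 nM, Vmax,app = 19.2 mM/s.
v = Vmax,app·[S]/(Km,app + [S]) = 19.2 × 0.134/(0.0221 + 0.134) = 16.5 mM/s.

16.5 mM/s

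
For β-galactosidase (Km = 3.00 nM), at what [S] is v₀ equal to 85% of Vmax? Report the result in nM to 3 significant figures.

v/Vmax = [S]/(Km+[S]) = 0.85, so [S] = Km·0.85/(1 − 0.85) = 3.00 × 5.667.
[S] = 17.0 nM.

17.0 nM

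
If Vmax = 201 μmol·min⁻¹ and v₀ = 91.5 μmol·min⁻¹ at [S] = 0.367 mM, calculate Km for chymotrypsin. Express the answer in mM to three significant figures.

From v = Vmax[S]/(Km+[S]), Km = [S](Vmax − v)/v.
Km = 0.367 × (201 − 91.5) / 91.5 = 40.19/91.5 = 0.439 mM.

0.439 mM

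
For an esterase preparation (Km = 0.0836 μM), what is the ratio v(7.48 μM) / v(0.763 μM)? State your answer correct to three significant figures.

Since Vmax cancels, v₂/v₁ = [S]₂(Km+[S]₁) / [S]₁(Km+[S]₂).
= 7.48×(0.0836+0.763) / (0.763×(0.0836+7.48)) = 6.333/5.771 = 1.10.

1.10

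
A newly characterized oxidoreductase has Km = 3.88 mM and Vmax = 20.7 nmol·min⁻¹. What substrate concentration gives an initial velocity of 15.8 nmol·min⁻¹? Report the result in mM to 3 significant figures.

Rearranging v = Vmax[S]/(Km+[S]) gives [S] = Km·v/(Vmax − v).
[S] = 3.88 × 15.8 / (20.7 − 15.8) = 61.30/4.900 = 12.5 mM.

12.5 mM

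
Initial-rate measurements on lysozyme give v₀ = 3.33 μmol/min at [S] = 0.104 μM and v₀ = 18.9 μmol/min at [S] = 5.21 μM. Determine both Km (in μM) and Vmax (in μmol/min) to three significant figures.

From v = Vmax[S]/(Km+[S]), each point gives Vmax = v(Km+[S])/[S].
Equating: 3.33(Km+0.104)/0.104 = 18.9(Km+5.21)/5.21.
32.02·Km + 3.33 = 3.628·Km + 18.9, so (32.02 − 3.628)·Km = 18.9 − 3.33.
Km = 15.57/28.39 = 0.548 μM; then Vmax = 3.33(0.548+0.104)/0.104 = 20.9 μmol/min.

Km = 0.548 μM; Vmax = 20.9 μmol/min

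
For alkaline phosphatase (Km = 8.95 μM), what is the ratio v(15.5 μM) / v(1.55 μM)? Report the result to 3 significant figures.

4.29

Since Vmax cancels, v₂/v₁ = [S]₂(Km+[S]₁) / [S]₁(Km+[S]₂).
= 15.5×(8.95+1.55) / (1.55×(8.95+15.5)) = 162.8/37.90 = 4.29.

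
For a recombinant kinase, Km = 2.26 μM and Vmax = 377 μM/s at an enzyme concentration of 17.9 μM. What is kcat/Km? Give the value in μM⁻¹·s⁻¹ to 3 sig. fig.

9.32 μM⁻¹·s⁻¹

kcat = Vmax/[E]total = 377/17.9 = 21.1 s⁻¹.
kcat/Km = 21.1/2.26 = 9.32 μM⁻¹·s⁻¹.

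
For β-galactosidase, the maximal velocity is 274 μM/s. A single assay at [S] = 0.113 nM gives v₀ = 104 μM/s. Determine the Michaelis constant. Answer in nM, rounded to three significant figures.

v/Vmax = 104/274 = 0.3796 = [S]/(Km+[S]).
So Km + [S] = [S]/0.3796 = 0.2977 nM, giving Km = 0.2977 − 0.113 = 0.185 nM.

0.185 nM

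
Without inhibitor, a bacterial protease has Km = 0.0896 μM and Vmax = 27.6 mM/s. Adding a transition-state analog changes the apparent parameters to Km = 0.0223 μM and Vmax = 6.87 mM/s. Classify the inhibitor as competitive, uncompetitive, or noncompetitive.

Both Km and Vmax decrease by the same factor (~4.02-fold) — characteristic of uncompetitive inhibition.

uncompetitive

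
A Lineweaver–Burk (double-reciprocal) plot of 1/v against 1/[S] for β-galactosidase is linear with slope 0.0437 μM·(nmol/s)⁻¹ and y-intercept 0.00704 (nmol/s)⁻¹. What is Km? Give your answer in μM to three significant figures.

6.21 μM

y-intercept = 1/Vmax ⇒ Vmax = 142 nmol/s; slope = Km/Vmax ⇒ Km = slope × Vmax.
Km = 0.0437 × 142 = 6.21 μM.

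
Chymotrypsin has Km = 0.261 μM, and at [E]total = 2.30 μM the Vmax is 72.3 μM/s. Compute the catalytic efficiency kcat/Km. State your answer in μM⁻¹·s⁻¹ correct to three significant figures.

kcat = Vmax/[E]total = 72.3/2.30 = 31.4 s⁻¹.
kcat/Km = 31.4/0.261 = 120 μM⁻¹·s⁻¹.

120 μM⁻¹·s⁻¹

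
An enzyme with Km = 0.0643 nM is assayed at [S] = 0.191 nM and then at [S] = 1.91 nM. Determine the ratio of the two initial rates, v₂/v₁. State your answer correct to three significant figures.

1.29

The fractional saturations are [S]/(Km+[S]) = 0.191/0.2553 = 0.7481 and 1.91/1.974 = 0.9674.
v₂/v₁ is just their ratio: 0.9674/0.7481 = 1.29.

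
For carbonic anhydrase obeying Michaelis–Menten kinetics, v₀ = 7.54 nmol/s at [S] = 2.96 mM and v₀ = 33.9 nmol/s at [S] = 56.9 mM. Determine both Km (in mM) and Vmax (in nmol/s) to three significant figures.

From v = Vmax[S]/(Km+[S]), each point gives Vmax = v(Km+[S])/[S].
Equating: 7.54(Km+2.96)/2.96 = 33.9(Km+56.9)/56.9.
2.547·Km + 7.54 = 0.5958·Km + 33.9, so (2.547 − 0.5958)·Km = 33.9 − 7.54.
Km = 26.36/1.952 = 13.5 mM; then Vmax = 7.54(13.5+2.96)/2.96 = 41.9 nmol/s.

Km = 13.5 mM; Vmax = 41.9 nmol/s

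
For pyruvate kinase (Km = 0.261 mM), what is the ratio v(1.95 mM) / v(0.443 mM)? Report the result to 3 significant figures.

1.40

Since Vmax cancels, v₂/v₁ = [S]₂(Km+[S]₁) / [S]₁(Km+[S]₂).
= 1.95×(0.261+0.443) / (0.443×(0.261+1.95)) = 1.373/0.9795 = 1.40.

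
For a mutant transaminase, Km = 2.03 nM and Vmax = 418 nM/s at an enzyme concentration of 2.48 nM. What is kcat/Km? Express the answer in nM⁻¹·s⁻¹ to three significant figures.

83.0 nM⁻¹·s⁻¹

kcat = Vmax/[E]total = 418/2.48 = 169 s⁻¹.
kcat/Km = 169/2.03 = 83.0 nM⁻¹·s⁻¹.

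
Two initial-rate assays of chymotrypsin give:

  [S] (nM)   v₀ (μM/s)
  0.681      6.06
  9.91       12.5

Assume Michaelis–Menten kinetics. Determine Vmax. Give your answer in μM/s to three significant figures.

In reciprocal form, 1/v = (Km/Vmax)·(1/[S]) + 1/Vmax. The two points give (1/[S], 1/v) = (1.468, 0.1650) and (0.1009, 0.08000).
Slope = (0.1650 − 0.08000)/(1.468 − 0.1009) = 0.06217; intercept = 0.1650 − 0.06217×1.468 = 0.07373.
Vmax = 1/intercept = 13.6 μM/s; Km = slope × Vmax = 0.06217 × 13.6 = 0.843 nM.

13.6 μM/s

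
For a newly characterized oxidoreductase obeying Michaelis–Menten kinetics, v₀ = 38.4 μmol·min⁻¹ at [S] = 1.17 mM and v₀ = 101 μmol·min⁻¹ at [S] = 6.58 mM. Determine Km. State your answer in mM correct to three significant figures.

From v = Vmax[S]/(Km+[S]), each point gives Vmax = v(Km+[S])/[S].
Equating: 38.4(Km+1.17)/1.17 = 101(Km+6.58)/6.58.
32.82·Km + 38.4 = 15.35·Km + 101, so (32.82 − 15.35)·Km = 101 − 38.4.
Km = 62.60/17.47 = 3.58 mM; then Vmax = 38.4(3.58+1.17)/1.17 = 156 μmol·min⁻¹.

3.58 mM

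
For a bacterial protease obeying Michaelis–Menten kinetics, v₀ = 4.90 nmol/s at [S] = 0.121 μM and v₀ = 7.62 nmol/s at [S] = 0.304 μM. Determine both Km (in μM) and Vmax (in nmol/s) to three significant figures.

In reciprocal form, 1/v = (Km/Vmax)·(1/[S]) + 1/Vmax. The two points give (1/[S], 1/v) = (8.264, 0.2041) and (3.289, 0.1312).
Slope = (0.2041 − 0.1312)/(8.264 − 3.289) = 0.01464; intercept = 0.2041 − 0.01464×8.264 = 0.08307.
Vmax = 1/intercept = 12.0 nmol/s; Km = slope × Vmax = 0.01464 × 12.0 = 0.176 μM.

Km = 0.176 μM; Vmax = 12.0 nmol/s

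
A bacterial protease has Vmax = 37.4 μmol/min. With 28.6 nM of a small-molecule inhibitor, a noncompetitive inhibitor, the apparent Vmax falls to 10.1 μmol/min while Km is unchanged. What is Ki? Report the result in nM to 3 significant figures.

10.6 nM

Noncompetitive: Vmax,app = Vmax/α with α = 1 + [I]/Ki.
α = Vmax/Vmax,app = 37.4/10.1 = 3.703.
Since α = 1 + [I]/Ki, [I]/Ki = 3.703 − 1 = 2.703 and Ki = 28.6/2.703 = 10.6 nM.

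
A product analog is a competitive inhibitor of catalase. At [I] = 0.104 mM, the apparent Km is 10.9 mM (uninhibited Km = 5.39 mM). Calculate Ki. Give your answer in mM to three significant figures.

Competitive: Km,app = α·Km with α = 1 + [I]/Ki.
α = Km,app/Km = 10.9/5.39 = 2.022.
Ki = [I]/(α − 1) = 0.104/1.022 = 0.102 mM.

0.102 mM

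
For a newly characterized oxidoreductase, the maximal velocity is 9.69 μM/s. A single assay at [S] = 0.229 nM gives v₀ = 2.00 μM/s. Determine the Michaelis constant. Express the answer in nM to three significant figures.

0.881 nM

v/Vmax = 2.00/9.69 = 0.2064 = [S]/(Km+[S]).
So Km + [S] = [S]/0.2064 = 1.110 nM, giving Km = 1.110 − 0.229 = 0.881 nM.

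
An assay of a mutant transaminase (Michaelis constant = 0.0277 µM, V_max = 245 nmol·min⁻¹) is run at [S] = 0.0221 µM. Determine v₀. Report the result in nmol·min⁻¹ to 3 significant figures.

v = Vmax·[S]/(Km + [S]) = 245 × 0.0221 / (0.0277 + 0.0221)
  = 5.414 / 0.04980 = 109 nmol·min⁻¹.

109 nmol·min⁻¹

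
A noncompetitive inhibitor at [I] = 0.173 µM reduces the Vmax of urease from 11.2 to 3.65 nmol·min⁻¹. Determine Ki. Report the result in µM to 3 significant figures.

Noncompetitive: Vmax,app = Vmax/α with α = 1 + [I]/Ki.
α = Vmax/Vmax,app = 11.2/3.65 = 3.068.
Ki = [I]/(α − 1) = 0.173/2.068 = 0.0836 µM.

0.0836 µM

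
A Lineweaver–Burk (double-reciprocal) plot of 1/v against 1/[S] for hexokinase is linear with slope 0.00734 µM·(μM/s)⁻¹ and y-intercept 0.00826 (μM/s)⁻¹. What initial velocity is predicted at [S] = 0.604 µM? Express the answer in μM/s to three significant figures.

49.0 μM/s

The y-intercept is 1/Vmax, so Vmax = 1/0.00826 = 121 μM/s.
The slope is Km/Vmax, so Km = 0.00734 × 121 = 0.889 µM.
Then v = 121 × 0.604/(0.889 + 0.604) = 49.0 μM/s.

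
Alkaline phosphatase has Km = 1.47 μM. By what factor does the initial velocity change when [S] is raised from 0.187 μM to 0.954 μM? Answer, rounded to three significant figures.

Since Vmax cancels, v₂/v₁ = [S]₂(Km+[S]₁) / [S]₁(Km+[S]₂).
= 0.954×(1.47+0.187) / (0.187×(1.47+0.954)) = 1.581/0.4533 = 3.49.

3.49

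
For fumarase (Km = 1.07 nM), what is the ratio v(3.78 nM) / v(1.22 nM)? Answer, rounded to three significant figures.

Since Vmax cancels, v₂/v₁ = [S]₂(Km+[S]₁) / [S]₁(Km+[S]₂).
= 3.78×(1.07+1.22) / (1.22×(1.07+3.78)) = 8.656/5.917 = 1.46.

1.46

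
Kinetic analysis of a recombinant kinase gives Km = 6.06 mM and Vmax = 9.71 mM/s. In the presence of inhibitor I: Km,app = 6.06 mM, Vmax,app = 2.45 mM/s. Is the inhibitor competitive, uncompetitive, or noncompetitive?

Vmax decreases (9.71 → 2.45 mM/s) while Km is unchanged — pure noncompetitive inhibition.

noncompetitive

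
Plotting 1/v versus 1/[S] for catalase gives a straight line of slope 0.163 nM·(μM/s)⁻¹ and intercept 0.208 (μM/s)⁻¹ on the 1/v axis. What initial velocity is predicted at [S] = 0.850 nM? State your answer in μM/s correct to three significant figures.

2.50 μM/s

The y-intercept is 1/Vmax, so Vmax = 1/0.208 = 4.81 μM/s.
The slope is Km/Vmax, so Km = 0.163 × 4.81 = 0.784 nM.
Then v = 4.81 × 0.850/(0.784 + 0.850) = 2.50 μM/s.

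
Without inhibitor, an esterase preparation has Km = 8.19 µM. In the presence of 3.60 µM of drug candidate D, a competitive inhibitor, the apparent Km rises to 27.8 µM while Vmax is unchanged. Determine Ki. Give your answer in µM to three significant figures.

1.50 µM

Competitive: Km,app = α·Km with α = 1 + [I]/Ki.
α = Km,app/Km = 27.8/8.19 = 3.394.
Since α = 1 + [I]/Ki, [I]/Ki = 3.394 − 1 = 2.394 and Ki = 3.60/2.394 = 1.50 µM.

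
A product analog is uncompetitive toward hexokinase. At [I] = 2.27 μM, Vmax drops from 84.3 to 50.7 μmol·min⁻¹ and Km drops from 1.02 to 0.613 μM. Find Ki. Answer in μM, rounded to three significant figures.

Uncompetitive: Vmax,app = Vmax/α (and Km,app = Km/α) with α = 1 + [I]/Ki.
α = Vmax/Vmax,app = 84.3/50.7 = 1.663.
Since α = 1 + [I]/Ki, [I]/Ki = 1.663 − 1 = 0.6627 and Ki = 2.27/0.6627 = 3.43 μM.

3.43 μM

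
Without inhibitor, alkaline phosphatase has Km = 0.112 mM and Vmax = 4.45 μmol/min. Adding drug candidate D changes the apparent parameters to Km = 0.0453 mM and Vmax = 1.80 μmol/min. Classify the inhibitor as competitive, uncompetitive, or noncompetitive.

Both Km and Vmax decrease by the same factor (~2.47-fold) — characteristic of uncompetitive inhibition.

uncompetitive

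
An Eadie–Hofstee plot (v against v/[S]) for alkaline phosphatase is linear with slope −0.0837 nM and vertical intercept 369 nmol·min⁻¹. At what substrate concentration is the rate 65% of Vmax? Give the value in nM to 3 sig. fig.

0.155 nM

The Eadie–Hofstee slope gives Km = 0.0837 nM (slope = −Km).
v/Vmax = [S]/(Km+[S]) = 0.65 ⇒ [S] = Km·0.65/(1−0.65) = 0.0837 × 1.857 = 0.155 nM.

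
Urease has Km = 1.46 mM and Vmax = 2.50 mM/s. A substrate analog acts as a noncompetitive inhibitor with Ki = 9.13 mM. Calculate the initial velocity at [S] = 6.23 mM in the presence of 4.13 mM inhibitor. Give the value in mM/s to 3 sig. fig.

With α = 1 + [I]/Ki = 1 + 4.13/9.13 = 1.452, the noncompetitive rate law is v = (Vmax/α)·[S] / (Km + [S]).
v = (2.50/1.452)×6.23 / (1.46 + 6.23) = 10.72/7.690 = 1.39 mM/s.

1.39 mM/s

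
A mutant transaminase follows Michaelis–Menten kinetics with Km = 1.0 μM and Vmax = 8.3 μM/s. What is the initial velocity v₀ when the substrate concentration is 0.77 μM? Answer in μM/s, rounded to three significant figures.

v = Vmax·[S]/(Km + [S]) = 8.3 × 0.77 / (1.0 + 0.77)
  = 6.391 / 1.770 = 3.61 μM/s.

3.61 μM/s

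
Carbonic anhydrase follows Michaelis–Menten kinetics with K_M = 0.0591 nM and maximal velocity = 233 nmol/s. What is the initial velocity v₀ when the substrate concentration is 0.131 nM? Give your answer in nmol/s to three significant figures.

161 nmol/s

v = Vmax·[S]/(Km + [S]) = 233 × 0.131 / (0.0591 + 0.131)
  = 30.52 / 0.1901 = 161 nmol/s.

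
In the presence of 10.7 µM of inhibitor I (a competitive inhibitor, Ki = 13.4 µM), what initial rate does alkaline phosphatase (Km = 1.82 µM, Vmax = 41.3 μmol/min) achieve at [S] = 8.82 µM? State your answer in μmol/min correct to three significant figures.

With α = 1 + [I]/Ki = 1 + 10.7/13.4 = 1.799, the competitive rate law is v = Vmax[S] / (αKm + [S]).
v = 41.3×8.82 / (1.799×1.82 + 8.82) = 364.3/12.09 = 30.1 μmol/min.

30.1 μmol/min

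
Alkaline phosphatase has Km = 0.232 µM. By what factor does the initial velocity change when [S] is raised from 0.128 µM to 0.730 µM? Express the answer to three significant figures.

2.13

The fractional saturations are [S]/(Km+[S]) = 0.128/0.3600 = 0.3556 and 0.730/0.9620 = 0.7588.
v₂/v₁ is just their ratio: 0.7588/0.3556 = 2.13.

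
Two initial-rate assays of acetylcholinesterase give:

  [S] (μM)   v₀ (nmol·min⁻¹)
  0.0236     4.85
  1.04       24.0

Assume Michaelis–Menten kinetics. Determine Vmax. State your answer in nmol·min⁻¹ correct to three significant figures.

In reciprocal form, 1/v = (Km/Vmax)·(1/[S]) + 1/Vmax. The two points give (1/[S], 1/v) = (42.37, 0.2062) and (0.9615, 0.04167).
Slope = (0.2062 − 0.04167)/(42.37 − 0.9615) = 0.003973; intercept = 0.2062 − 0.003973×42.37 = 0.03785.
Vmax = 1/intercept = 26.4 nmol·min⁻¹; Km = slope × Vmax = 0.003973 × 26.4 = 0.105 μM.

26.4 nmol·min⁻¹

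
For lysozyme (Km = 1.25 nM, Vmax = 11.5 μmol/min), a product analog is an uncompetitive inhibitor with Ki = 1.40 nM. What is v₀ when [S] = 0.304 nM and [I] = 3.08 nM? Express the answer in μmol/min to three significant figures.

1.57 μmol/min

With α = 1 + [I]/Ki = 1 + 3.08/1.40 = 3.200, the uncompetitive rate law is v = (Vmax/α)·[S] / (Km/α + [S]).
v = (11.5/3.200)×0.304 / (1.25/3.200 + 0.304) = 1.092/0.6946 = 1.57 μmol/min.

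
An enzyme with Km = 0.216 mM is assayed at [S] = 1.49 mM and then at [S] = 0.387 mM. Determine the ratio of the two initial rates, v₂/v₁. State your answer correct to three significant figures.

Since Vmax cancels, v₂/v₁ = [S]₂(Km+[S]₁) / [S]₁(Km+[S]₂).
= 0.387×(0.216+1.49) / (1.49×(0.216+0.387)) = 0.6602/0.8985 = 0.735.

0.735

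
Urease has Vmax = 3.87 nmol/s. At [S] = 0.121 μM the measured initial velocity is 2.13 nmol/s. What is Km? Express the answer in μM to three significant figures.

v/Vmax = 2.13/3.87 = 0.5504 = [S]/(Km+[S]).
So Km + [S] = [S]/0.5504 = 0.2198 μM, giving Km = 0.2198 − 0.121 = 0.0988 μM.

0.0988 μM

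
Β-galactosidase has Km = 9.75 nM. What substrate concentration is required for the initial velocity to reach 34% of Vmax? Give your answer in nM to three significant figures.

5.02 nM

v/Vmax = [S]/(Km+[S]) = 0.34, so [S] = Km·0.34/(1 − 0.34) = 9.75 × 0.5152.
[S] = 5.02 nM.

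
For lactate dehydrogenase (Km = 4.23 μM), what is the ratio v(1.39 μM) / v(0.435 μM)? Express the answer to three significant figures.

2.65

Since Vmax cancels, v₂/v₁ = [S]₂(Km+[S]₁) / [S]₁(Km+[S]₂).
= 1.39×(4.23+0.435) / (0.435×(4.23+1.39)) = 6.484/2.445 = 2.65.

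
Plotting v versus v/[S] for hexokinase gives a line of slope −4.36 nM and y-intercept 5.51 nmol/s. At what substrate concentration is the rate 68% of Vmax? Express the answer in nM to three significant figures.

The Eadie–Hofstee slope gives Km = 4.36 nM (slope = −Km).
v/Vmax = [S]/(Km+[S]) = 0.68 ⇒ [S] = Km·0.68/(1−0.68) = 4.36 × 2.125 = 9.27 nM.

9.27 nM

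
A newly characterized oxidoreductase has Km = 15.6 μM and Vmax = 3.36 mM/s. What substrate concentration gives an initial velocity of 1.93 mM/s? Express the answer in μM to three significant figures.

21.1 μM

The required fractional saturation is v/Vmax = 1.93/3.36 = 0.5744.
Then [S]/(Km+[S]) = 0.5744 ⇒ [S] = 15.6 × 0.5744/(1 − 0.5744) = 21.1 μM.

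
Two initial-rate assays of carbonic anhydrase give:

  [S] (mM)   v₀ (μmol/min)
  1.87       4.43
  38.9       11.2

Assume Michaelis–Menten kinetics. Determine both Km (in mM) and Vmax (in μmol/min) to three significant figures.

From v = Vmax[S]/(Km+[S]), each point gives Vmax = v(Km+[S])/[S].
Equating: 4.43(Km+1.87)/1.87 = 11.2(Km+38.9)/38.9.
2.369·Km + 4.43 = 0.2879·Km + 11.2, so (2.369 − 0.2879)·Km = 11.2 − 4.43.
Km = 6.770/2.081 = 3.25 mM; then Vmax = 4.43(3.25+1.87)/1.87 = 12.1 μmol/min.

Km = 3.25 mM; Vmax = 12.1 μmol/min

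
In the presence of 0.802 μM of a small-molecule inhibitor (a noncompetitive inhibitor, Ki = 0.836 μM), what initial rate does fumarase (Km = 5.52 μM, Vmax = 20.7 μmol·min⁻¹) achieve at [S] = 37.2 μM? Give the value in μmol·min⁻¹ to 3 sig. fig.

9.20 μmol·min⁻¹

α = 1 + [I]/Ki = 1 + 0.802/0.836 = 1.959.
For a noncompetitive inhibitor, Vmax is reduced to Vmax/α while Km is unchanged: Km,app = 5.52 μM, Vmax,app = 10.6 μmol·min⁻¹.
v = Vmax,app·[S]/(Km,app + [S]) = 10.6 × 37.2/(5.52 + 37.2) = 9.20 μmol·min⁻¹.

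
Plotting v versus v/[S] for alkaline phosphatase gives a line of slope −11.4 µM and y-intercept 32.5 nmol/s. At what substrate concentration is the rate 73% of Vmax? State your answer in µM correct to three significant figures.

The Eadie–Hofstee slope gives Km = 11.4 µM (slope = −Km).
v/Vmax = [S]/(Km+[S]) = 0.73 ⇒ [S] = Km·0.73/(1−0.73) = 11.4 × 2.704 = 30.8 µM.

30.8 µM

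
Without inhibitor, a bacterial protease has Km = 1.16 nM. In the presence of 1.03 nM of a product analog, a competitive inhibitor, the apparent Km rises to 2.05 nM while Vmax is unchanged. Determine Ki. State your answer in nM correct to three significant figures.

Competitive: Km,app = α·Km with α = 1 + [I]/Ki.
α = Km,app/Km = 2.05/1.16 = 1.767.
Ki = [I]/(α − 1) = 1.03/0.7672 = 1.34 nM.

1.34 nM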